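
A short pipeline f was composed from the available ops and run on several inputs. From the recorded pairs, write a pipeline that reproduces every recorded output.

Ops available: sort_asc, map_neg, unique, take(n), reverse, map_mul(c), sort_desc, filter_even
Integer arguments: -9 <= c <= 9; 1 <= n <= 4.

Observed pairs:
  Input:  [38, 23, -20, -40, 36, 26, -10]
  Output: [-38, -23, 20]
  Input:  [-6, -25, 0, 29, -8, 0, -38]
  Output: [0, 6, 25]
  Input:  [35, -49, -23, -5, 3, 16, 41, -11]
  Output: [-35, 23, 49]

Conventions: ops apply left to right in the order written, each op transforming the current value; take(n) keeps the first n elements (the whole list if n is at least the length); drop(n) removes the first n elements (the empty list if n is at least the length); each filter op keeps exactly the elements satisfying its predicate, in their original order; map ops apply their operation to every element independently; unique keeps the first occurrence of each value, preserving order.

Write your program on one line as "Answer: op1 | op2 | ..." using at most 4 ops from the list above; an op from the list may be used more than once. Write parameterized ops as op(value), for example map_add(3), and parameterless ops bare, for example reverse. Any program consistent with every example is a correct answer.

take(3) | sort_asc | map_neg | reverse

Check, running the answer program on each example:
  [38, 23, -20, -40, 36, 26, -10] -> [38, 23, -20] -> [-20, 23, 38] -> [20, -23, -38] -> [-38, -23, 20]
  [-6, -25, 0, 29, -8, 0, -38] -> [-6, -25, 0] -> [-25, -6, 0] -> [25, 6, 0] -> [0, 6, 25]
  [35, -49, -23, -5, 3, 16, 41, -11] -> [35, -49, -23] -> [-49, -23, 35] -> [49, 23, -35] -> [-35, 23, 49]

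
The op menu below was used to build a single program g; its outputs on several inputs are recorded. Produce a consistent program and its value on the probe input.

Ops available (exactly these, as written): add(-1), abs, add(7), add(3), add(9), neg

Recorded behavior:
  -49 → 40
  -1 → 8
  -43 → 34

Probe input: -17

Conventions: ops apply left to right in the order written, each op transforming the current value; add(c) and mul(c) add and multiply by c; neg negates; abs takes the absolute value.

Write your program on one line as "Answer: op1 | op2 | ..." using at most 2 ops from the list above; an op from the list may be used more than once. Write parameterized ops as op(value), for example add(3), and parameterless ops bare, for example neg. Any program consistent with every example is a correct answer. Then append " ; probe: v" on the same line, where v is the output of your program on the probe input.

add(9) | abs ; probe: 8

Check, running the answer program on each example:
  -49 -> -40 -> 40
  -1 -> 8 -> 8
  -43 -> -34 -> 34
  probe: -17 -> -8 -> 8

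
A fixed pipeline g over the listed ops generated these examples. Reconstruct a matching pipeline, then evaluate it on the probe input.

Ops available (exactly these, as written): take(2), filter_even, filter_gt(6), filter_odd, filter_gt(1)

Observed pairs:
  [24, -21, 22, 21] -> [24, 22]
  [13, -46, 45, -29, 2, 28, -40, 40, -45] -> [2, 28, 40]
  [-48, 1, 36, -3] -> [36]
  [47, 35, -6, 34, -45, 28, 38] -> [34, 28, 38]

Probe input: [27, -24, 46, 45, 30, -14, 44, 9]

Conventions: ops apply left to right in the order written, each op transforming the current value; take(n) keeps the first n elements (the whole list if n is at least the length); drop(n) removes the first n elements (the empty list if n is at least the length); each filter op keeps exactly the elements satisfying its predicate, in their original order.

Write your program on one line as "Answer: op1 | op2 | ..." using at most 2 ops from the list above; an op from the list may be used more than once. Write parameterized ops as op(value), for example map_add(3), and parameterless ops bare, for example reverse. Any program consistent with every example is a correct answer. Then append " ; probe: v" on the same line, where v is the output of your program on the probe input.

filter_gt(1) | filter_even ; probe: [46, 30, 44]

Check, running the answer program on each example:
  [24, -21, 22, 21] -> [24, 22, 21] -> [24, 22]
  [13, -46, 45, -29, 2, 28, -40, 40, -45] -> [13, 45, 2, 28, 40] -> [2, 28, 40]
  [-48, 1, 36, -3] -> [36] -> [36]
  [47, 35, -6, 34, -45, 28, 38] -> [47, 35, 34, 28, 38] -> [34, 28, 38]
  probe: [27, -24, 46, 45, 30, -14, 44, 9] -> [27, 46, 45, 30, 44, 9] -> [46, 30, 44]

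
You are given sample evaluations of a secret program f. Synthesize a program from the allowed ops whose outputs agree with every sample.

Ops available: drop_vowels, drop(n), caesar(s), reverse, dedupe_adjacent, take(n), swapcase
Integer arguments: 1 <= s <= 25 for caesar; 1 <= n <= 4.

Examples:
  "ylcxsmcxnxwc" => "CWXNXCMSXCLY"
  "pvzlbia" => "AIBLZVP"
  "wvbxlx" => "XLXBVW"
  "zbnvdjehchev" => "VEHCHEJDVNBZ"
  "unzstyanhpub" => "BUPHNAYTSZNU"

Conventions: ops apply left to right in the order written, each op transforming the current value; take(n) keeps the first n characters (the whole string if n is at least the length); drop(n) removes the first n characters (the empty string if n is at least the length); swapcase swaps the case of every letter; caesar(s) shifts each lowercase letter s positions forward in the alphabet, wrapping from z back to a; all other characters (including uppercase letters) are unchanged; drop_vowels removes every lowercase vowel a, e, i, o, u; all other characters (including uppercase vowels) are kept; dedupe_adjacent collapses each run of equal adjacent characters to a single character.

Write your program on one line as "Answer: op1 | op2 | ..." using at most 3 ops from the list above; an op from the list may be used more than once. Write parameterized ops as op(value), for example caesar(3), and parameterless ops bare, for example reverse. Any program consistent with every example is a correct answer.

reverse | swapcase

Check, running the answer program on each example:
  "ylcxsmcxnxwc" -> "cwxnxcmsxcly" -> "CWXNXCMSXCLY"
  "pvzlbia" -> "aiblzvp" -> "AIBLZVP"
  "wvbxlx" -> "xlxbvw" -> "XLXBVW"
  "zbnvdjehchev" -> "vehchejdvnbz" -> "VEHCHEJDVNBZ"
  "unzstyanhpub" -> "buphnaytsznu" -> "BUPHNAYTSZNU"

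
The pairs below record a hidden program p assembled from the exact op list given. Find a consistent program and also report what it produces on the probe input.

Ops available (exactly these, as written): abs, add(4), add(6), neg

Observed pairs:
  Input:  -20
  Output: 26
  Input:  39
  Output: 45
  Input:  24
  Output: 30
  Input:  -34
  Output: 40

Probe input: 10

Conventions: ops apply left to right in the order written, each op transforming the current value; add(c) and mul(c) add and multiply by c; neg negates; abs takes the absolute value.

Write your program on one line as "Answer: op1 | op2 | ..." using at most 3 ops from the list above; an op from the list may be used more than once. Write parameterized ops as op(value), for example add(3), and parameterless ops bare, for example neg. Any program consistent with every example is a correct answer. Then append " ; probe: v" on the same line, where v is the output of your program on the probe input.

abs | add(6) ; probe: 16

Check, running the answer program on each example:
  -20 -> 20 -> 26
  39 -> 39 -> 45
  24 -> 24 -> 30
  -34 -> 34 -> 40
  probe: 10 -> 10 -> 16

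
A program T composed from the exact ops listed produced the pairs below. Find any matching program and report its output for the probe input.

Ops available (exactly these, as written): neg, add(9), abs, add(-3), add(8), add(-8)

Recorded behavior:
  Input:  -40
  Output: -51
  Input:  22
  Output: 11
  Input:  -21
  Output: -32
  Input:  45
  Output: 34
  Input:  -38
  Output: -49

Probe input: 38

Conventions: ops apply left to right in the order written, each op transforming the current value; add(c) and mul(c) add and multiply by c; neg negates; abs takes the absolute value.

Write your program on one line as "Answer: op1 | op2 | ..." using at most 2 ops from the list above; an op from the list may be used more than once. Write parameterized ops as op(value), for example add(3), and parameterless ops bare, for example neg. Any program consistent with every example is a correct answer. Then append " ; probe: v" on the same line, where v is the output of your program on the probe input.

add(-3) | add(-8) ; probe: 27

Check, running the answer program on each example:
  -40 -> -43 -> -51
  22 -> 19 -> 11
  -21 -> -24 -> -32
  45 -> 42 -> 34
  -38 -> -41 -> -49
  probe: 38 -> 35 -> 27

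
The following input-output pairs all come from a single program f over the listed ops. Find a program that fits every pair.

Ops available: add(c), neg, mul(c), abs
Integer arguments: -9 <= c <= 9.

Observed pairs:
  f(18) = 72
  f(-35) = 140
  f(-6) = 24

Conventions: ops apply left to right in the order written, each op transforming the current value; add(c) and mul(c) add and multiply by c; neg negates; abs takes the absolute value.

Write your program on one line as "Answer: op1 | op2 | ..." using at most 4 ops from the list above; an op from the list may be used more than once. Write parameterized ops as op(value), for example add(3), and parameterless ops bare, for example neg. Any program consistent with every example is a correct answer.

neg | abs | mul(4)

Check, running the answer program on each example:
  18 -> -18 -> 18 -> 72
  -35 -> 35 -> 35 -> 140
  -6 -> 6 -> 6 -> 24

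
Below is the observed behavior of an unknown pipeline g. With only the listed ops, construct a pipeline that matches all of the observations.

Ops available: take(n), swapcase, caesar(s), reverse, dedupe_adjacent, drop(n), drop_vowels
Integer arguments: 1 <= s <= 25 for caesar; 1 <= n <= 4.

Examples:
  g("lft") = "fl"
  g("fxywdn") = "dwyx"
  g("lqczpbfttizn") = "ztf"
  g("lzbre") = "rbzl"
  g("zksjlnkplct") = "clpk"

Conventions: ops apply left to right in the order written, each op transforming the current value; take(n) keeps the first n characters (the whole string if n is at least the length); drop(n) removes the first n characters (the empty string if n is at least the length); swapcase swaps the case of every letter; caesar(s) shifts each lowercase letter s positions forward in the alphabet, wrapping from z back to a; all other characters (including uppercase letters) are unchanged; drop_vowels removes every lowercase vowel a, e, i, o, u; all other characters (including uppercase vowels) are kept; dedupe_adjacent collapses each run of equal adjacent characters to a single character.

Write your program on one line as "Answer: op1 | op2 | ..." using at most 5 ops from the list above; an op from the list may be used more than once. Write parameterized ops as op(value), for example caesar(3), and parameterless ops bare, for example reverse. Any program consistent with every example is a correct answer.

reverse | drop(1) | drop_vowels | take(4) | dedupe_adjacent

Check, running the answer program on each example:
  "lft" -> "tfl" -> "fl" -> "fl" -> "fl" -> "fl"
  "fxywdn" -> "ndwyxf" -> "dwyxf" -> "dwyxf" -> "dwyx" -> "dwyx"
  "lqczpbfttizn" -> "nzittfbpzcql" -> "zittfbpzcql" -> "zttfbpzcql" -> "zttf" -> "ztf"
  "lzbre" -> "erbzl" -> "rbzl" -> "rbzl" -> "rbzl" -> "rbzl"
  "zksjlnkplct" -> "tclpknljskz" -> "clpknljskz" -> "clpknljskz" -> "clpk" -> "clpk"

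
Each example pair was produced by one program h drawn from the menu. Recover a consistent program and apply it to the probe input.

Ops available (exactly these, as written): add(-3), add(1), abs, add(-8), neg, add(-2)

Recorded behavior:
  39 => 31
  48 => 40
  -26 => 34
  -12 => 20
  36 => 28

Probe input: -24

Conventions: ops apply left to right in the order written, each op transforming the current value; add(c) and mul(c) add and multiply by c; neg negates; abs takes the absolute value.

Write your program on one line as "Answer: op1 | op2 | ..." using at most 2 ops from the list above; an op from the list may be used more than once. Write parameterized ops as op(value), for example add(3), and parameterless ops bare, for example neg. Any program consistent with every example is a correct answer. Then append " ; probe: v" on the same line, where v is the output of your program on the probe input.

add(-8) | abs ; probe: 32

Check, running the answer program on each example:
  39 -> 31 -> 31
  48 -> 40 -> 40
  -26 -> -34 -> 34
  -12 -> -20 -> 20
  36 -> 28 -> 28
  probe: -24 -> -32 -> 32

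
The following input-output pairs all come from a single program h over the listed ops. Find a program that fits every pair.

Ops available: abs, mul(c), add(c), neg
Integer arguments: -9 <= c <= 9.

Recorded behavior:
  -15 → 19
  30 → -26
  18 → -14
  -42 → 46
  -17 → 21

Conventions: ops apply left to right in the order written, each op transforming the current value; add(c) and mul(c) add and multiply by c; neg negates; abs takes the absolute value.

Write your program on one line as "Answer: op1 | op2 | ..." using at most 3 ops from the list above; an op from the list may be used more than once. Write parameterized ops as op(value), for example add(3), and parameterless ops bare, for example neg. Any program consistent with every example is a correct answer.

neg | add(4)

Check, running the answer program on each example:
  -15 -> 15 -> 19
  30 -> -30 -> -26
  18 -> -18 -> -14
  -42 -> 42 -> 46
  -17 -> 17 -> 21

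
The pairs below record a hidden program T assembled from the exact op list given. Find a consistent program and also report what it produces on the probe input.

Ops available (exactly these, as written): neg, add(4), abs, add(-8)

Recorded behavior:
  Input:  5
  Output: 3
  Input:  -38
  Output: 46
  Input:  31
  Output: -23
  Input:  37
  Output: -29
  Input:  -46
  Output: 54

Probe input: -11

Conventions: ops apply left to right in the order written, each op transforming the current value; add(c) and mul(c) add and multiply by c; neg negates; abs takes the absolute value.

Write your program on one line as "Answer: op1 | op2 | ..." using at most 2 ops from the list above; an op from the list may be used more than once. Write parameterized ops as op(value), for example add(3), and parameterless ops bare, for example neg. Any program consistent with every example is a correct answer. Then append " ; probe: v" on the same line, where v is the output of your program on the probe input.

add(-8) | neg ; probe: 19

Check, running the answer program on each example:
  5 -> -3 -> 3
  -38 -> -46 -> 46
  31 -> 23 -> -23
  37 -> 29 -> -29
  -46 -> -54 -> 54
  probe: -11 -> -19 -> 19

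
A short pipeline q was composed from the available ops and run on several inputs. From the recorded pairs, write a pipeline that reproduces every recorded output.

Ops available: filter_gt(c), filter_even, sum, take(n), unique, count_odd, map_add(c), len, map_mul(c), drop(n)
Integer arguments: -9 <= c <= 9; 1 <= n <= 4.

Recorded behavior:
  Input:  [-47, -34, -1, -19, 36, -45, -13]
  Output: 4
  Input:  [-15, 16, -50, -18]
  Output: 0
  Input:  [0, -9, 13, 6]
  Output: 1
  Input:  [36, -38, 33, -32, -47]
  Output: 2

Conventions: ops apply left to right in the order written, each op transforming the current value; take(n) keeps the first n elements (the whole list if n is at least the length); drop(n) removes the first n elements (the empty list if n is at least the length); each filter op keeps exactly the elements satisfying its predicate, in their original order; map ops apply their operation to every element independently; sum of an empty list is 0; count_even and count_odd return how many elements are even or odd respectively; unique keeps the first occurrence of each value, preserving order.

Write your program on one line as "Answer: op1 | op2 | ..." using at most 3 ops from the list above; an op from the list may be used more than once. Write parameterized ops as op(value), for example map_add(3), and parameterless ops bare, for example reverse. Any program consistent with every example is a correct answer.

drop(2) | count_odd

Check, running the answer program on each example:
  [-47, -34, -1, -19, 36, -45, -13] -> [-1, -19, 36, -45, -13] -> 4
  [-15, 16, -50, -18] -> [-50, -18] -> 0
  [0, -9, 13, 6] -> [13, 6] -> 1
  [36, -38, 33, -32, -47] -> [33, -32, -47] -> 2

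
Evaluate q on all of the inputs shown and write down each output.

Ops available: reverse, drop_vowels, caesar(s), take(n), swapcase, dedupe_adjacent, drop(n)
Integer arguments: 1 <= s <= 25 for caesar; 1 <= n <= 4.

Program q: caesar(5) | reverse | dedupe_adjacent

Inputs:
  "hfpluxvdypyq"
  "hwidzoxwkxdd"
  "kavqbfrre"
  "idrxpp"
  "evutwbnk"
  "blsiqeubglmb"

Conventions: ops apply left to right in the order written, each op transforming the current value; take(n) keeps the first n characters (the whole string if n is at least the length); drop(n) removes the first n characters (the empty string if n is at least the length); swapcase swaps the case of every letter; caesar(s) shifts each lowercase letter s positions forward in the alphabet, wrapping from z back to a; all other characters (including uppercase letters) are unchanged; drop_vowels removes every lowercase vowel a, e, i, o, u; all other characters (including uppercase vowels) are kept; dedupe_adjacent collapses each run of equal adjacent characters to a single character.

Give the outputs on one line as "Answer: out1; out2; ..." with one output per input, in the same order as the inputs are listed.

Execution, op by op:
  "hfpluxvdypyq" -> "mkuqzcaidudv" -> "vdudiaczqukm" -> "vdudiaczqukm"
  "hwidzoxwkxdd" -> "mbnietcbpcii" -> "iicpbcteinbm" -> "icpbcteinbm"
  "kavqbfrre" -> "pfavgkwwj" -> "jwwkgvafp" -> "jwkgvafp"
  "idrxpp" -> "niwcuu" -> "uucwin" -> "ucwin"
  "evutwbnk" -> "jazybgsp" -> "psgbyzaj" -> "psgbyzaj"
  "blsiqeubglmb" -> "gqxnvjzglqrg" -> "grqlgzjvnxqg" -> "grqlgzjvnxqg"

"vdudiaczqukm"; "icpbcteinbm"; "jwkgvafp"; "ucwin"; "psgbyzaj"; "grqlgzjvnxqg"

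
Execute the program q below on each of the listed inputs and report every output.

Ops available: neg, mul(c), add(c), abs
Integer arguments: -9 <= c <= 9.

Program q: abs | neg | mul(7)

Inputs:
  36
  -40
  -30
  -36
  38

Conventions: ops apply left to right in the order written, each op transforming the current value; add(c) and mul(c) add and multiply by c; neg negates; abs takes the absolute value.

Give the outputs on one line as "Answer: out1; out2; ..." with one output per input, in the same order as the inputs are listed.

-252; -280; -210; -252; -266

Execution, op by op:
  36 -> 36 -> -36 -> -252
  -40 -> 40 -> -40 -> -280
  -30 -> 30 -> -30 -> -210
  -36 -> 36 -> -36 -> -252
  38 -> 38 -> -38 -> -266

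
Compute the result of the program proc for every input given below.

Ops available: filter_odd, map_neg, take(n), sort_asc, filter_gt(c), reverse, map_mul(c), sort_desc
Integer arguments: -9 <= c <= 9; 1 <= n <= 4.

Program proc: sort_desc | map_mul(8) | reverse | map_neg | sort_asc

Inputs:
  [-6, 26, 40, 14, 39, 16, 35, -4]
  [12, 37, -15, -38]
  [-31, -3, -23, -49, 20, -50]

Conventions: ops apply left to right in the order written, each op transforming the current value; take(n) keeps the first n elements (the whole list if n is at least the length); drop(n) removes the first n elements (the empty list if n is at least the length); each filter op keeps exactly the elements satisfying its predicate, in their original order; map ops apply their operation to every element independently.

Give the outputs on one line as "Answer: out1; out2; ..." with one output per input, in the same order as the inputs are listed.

[-320, -312, -280, -208, -128, -112, 32, 48]; [-296, -96, 120, 304]; [-160, 24, 184, 248, 392, 400]

Execution, op by op:
  [-6, 26, 40, 14, 39, 16, 35, -4] -> [40, 39, 35, 26, 16, 14, -4, -6] -> [320, 312, 280, 208, 128, 112, -32, -48] -> [-48, -32, 112, 128, 208, 280, 312, 320] -> [48, 32, -112, -128, -208, -280, -312, -320] -> [-320, -312, -280, -208, -128, -112, 32, 48]
  [12, 37, -15, -38] -> [37, 12, -15, -38] -> [296, 96, -120, -304] -> [-304, -120, 96, 296] -> [304, 120, -96, -296] -> [-296, -96, 120, 304]
  [-31, -3, -23, -49, 20, -50] -> [20, -3, -23, -31, -49, -50] -> [160, -24, -184, -248, -392, -400] -> [-400, -392, -248, -184, -24, 160] -> [400, 392, 248, 184, 24, -160] -> [-160, 24, 184, 248, 392, 400]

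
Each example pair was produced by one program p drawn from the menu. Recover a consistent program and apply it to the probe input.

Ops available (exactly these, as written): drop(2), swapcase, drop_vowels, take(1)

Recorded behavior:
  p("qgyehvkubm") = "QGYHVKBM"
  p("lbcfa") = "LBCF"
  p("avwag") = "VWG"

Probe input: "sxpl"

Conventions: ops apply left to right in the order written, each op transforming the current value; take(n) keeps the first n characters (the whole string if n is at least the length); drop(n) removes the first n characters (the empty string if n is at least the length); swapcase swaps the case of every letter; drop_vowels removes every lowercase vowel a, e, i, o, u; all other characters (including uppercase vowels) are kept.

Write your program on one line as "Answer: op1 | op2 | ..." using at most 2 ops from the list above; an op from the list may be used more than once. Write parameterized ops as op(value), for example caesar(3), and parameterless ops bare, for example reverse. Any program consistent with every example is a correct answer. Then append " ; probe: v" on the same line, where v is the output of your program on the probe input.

drop_vowels | swapcase ; probe: "SXPL"

Check, running the answer program on each example:
  "qgyehvkubm" -> "qgyhvkbm" -> "QGYHVKBM"
  "lbcfa" -> "lbcf" -> "LBCF"
  "avwag" -> "vwg" -> "VWG"
  probe: "sxpl" -> "sxpl" -> "SXPL"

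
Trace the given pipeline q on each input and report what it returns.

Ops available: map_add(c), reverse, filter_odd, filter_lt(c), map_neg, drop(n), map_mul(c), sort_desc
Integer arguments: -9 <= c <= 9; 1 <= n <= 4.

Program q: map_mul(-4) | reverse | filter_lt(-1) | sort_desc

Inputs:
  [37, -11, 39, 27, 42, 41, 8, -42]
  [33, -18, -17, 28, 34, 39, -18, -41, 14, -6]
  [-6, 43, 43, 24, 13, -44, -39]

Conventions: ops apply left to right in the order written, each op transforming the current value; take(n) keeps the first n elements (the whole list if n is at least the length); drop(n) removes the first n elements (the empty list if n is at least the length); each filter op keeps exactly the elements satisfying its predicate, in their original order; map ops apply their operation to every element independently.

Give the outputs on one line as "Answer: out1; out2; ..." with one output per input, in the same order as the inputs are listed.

[-32, -108, -148, -156, -164, -168]; [-56, -112, -132, -136, -156]; [-52, -96, -172, -172]

Execution, op by op:
  [37, -11, 39, 27, 42, 41, 8, -42] -> [-148, 44, -156, -108, -168, -164, -32, 168] -> [168, -32, -164, -168, -108, -156, 44, -148] -> [-32, -164, -168, -108, -156, -148] -> [-32, -108, -148, -156, -164, -168]
  [33, -18, -17, 28, 34, 39, -18, -41, 14, -6] -> [-132, 72, 68, -112, -136, -156, 72, 164, -56, 24] -> [24, -56, 164, 72, -156, -136, -112, 68, 72, -132] -> [-56, -156, -136, -112, -132] -> [-56, -112, -132, -136, -156]
  [-6, 43, 43, 24, 13, -44, -39] -> [24, -172, -172, -96, -52, 176, 156] -> [156, 176, -52, -96, -172, -172, 24] -> [-52, -96, -172, -172] -> [-52, -96, -172, -172]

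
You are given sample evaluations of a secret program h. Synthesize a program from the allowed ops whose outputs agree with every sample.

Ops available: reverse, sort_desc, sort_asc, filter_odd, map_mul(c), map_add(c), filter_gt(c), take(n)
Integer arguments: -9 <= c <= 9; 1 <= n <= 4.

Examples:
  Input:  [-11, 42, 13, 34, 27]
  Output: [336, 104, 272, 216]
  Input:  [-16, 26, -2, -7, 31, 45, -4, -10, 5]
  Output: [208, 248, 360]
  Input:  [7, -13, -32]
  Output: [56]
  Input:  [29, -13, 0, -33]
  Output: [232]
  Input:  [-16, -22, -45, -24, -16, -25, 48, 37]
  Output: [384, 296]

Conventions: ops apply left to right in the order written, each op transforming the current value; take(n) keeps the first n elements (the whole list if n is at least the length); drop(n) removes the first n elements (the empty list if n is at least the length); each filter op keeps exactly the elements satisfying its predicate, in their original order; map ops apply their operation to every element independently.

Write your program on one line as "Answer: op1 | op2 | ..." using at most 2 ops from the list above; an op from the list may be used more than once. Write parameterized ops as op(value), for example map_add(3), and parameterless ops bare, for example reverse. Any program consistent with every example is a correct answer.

filter_gt(5) | map_mul(8)

Check, running the answer program on each example:
  [-11, 42, 13, 34, 27] -> [42, 13, 34, 27] -> [336, 104, 272, 216]
  [-16, 26, -2, -7, 31, 45, -4, -10, 5] -> [26, 31, 45] -> [208, 248, 360]
  [7, -13, -32] -> [7] -> [56]
  [29, -13, 0, -33] -> [29] -> [232]
  [-16, -22, -45, -24, -16, -25, 48, 37] -> [48, 37] -> [384, 296]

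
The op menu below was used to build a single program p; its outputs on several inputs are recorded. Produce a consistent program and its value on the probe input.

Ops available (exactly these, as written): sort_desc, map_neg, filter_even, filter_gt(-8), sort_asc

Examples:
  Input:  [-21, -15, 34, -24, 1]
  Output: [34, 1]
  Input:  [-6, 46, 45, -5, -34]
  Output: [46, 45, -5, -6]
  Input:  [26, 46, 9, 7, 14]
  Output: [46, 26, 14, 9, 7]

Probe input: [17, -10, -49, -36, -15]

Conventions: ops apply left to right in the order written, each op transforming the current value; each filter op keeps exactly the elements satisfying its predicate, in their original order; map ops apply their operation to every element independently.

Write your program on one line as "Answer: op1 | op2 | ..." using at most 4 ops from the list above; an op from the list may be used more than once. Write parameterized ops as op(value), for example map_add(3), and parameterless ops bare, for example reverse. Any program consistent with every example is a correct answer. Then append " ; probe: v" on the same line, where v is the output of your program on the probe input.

sort_asc | filter_gt(-8) | sort_desc ; probe: [17]

Check, running the answer program on each example:
  [-21, -15, 34, -24, 1] -> [-24, -21, -15, 1, 34] -> [1, 34] -> [34, 1]
  [-6, 46, 45, -5, -34] -> [-34, -6, -5, 45, 46] -> [-6, -5, 45, 46] -> [46, 45, -5, -6]
  [26, 46, 9, 7, 14] -> [7, 9, 14, 26, 46] -> [7, 9, 14, 26, 46] -> [46, 26, 14, 9, 7]
  probe: [17, -10, -49, -36, -15] -> [-49, -36, -15, -10, 17] -> [17] -> [17]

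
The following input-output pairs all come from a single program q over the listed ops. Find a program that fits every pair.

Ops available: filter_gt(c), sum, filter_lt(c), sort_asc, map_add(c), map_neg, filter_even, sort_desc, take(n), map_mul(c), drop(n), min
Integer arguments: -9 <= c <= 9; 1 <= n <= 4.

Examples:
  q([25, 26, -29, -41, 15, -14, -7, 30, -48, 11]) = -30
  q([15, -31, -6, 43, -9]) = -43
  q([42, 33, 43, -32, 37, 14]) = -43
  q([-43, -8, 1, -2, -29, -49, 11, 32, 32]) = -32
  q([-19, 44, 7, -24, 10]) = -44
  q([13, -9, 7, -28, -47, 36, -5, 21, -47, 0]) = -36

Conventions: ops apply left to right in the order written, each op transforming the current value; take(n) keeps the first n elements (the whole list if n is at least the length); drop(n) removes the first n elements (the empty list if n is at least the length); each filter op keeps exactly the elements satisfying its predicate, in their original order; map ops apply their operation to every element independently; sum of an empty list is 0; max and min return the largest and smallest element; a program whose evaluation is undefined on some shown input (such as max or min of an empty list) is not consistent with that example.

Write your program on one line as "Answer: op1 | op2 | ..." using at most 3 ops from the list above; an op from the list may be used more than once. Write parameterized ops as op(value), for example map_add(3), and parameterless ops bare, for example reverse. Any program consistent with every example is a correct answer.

map_neg | filter_lt(9) | min

Check, running the answer program on each example:
  [25, 26, -29, -41, 15, -14, -7, 30, -48, 11] -> [-25, -26, 29, 41, -15, 14, 7, -30, 48, -11] -> [-25, -26, -15, 7, -30, -11] -> -30
  [15, -31, -6, 43, -9] -> [-15, 31, 6, -43, 9] -> [-15, 6, -43] -> -43
  [42, 33, 43, -32, 37, 14] -> [-42, -33, -43, 32, -37, -14] -> [-42, -33, -43, -37, -14] -> -43
  [-43, -8, 1, -2, -29, -49, 11, 32, 32] -> [43, 8, -1, 2, 29, 49, -11, -32, -32] -> [8, -1, 2, -11, -32, -32] -> -32
  [-19, 44, 7, -24, 10] -> [19, -44, -7, 24, -10] -> [-44, -7, -10] -> -44
  [13, -9, 7, -28, -47, 36, -5, 21, -47, 0] -> [-13, 9, -7, 28, 47, -36, 5, -21, 47, 0] -> [-13, -7, -36, 5, -21, 0] -> -36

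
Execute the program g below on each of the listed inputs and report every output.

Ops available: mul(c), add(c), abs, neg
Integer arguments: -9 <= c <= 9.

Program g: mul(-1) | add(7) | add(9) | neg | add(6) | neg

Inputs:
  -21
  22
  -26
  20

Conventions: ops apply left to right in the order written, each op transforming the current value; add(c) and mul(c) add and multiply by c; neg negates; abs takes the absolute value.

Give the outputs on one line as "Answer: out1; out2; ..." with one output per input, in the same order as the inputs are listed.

Execution, op by op:
  -21 -> 21 -> 28 -> 37 -> -37 -> -31 -> 31
  22 -> -22 -> -15 -> -6 -> 6 -> 12 -> -12
  -26 -> 26 -> 33 -> 42 -> -42 -> -36 -> 36
  20 -> -20 -> -13 -> -4 -> 4 -> 10 -> -10

31; -12; 36; -10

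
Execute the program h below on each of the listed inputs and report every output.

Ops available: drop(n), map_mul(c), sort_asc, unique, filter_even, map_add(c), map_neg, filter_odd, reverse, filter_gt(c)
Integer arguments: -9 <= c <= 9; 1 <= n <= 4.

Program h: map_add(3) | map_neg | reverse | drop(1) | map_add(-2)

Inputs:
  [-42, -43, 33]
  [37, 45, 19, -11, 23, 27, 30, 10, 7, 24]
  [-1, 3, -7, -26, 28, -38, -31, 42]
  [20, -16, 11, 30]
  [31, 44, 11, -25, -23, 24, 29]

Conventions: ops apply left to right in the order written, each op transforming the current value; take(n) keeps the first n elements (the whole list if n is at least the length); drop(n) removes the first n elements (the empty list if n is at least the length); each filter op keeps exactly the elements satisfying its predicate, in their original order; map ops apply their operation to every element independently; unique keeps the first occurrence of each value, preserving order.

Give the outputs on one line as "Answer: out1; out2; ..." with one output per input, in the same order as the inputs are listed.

[38, 37]; [-12, -15, -35, -32, -28, 6, -24, -50, -42]; [26, 33, -33, 21, 2, -8, -4]; [-16, 11, -25]; [-29, 18, 20, -16, -49, -36]

Execution, op by op:
  [-42, -43, 33] -> [-39, -40, 36] -> [39, 40, -36] -> [-36, 40, 39] -> [40, 39] -> [38, 37]
  [37, 45, 19, -11, 23, 27, 30, 10, 7, 24] -> [40, 48, 22, -8, 26, 30, 33, 13, 10, 27] -> [-40, -48, -22, 8, -26, -30, -33, -13, -10, -27] -> [-27, -10, -13, -33, -30, -26, 8, -22, -48, -40] -> [-10, -13, -33, -30, -26, 8, -22, -48, -40] -> [-12, -15, -35, -32, -28, 6, -24, -50, -42]
  [-1, 3, -7, -26, 28, -38, -31, 42] -> [2, 6, -4, -23, 31, -35, -28, 45] -> [-2, -6, 4, 23, -31, 35, 28, -45] -> [-45, 28, 35, -31, 23, 4, -6, -2] -> [28, 35, -31, 23, 4, -6, -2] -> [26, 33, -33, 21, 2, -8, -4]
  [20, -16, 11, 30] -> [23, -13, 14, 33] -> [-23, 13, -14, -33] -> [-33, -14, 13, -23] -> [-14, 13, -23] -> [-16, 11, -25]
  [31, 44, 11, -25, -23, 24, 29] -> [34, 47, 14, -22, -20, 27, 32] -> [-34, -47, -14, 22, 20, -27, -32] -> [-32, -27, 20, 22, -14, -47, -34] -> [-27, 20, 22, -14, -47, -34] -> [-29, 18, 20, -16, -49, -36]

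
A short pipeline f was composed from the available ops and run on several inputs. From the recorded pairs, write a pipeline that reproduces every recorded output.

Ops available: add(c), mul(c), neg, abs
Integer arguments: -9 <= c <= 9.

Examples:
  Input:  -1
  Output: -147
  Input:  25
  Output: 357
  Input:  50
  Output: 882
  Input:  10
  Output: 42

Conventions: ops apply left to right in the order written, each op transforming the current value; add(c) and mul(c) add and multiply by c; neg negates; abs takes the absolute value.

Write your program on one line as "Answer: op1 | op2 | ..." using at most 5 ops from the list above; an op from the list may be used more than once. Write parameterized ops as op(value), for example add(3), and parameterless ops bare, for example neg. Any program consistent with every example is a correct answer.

abs | add(-8) | mul(-7) | mul(-3)

Check, running the answer program on each example:
  -1 -> 1 -> -7 -> 49 -> -147
  25 -> 25 -> 17 -> -119 -> 357
  50 -> 50 -> 42 -> -294 -> 882
  10 -> 10 -> 2 -> -14 -> 42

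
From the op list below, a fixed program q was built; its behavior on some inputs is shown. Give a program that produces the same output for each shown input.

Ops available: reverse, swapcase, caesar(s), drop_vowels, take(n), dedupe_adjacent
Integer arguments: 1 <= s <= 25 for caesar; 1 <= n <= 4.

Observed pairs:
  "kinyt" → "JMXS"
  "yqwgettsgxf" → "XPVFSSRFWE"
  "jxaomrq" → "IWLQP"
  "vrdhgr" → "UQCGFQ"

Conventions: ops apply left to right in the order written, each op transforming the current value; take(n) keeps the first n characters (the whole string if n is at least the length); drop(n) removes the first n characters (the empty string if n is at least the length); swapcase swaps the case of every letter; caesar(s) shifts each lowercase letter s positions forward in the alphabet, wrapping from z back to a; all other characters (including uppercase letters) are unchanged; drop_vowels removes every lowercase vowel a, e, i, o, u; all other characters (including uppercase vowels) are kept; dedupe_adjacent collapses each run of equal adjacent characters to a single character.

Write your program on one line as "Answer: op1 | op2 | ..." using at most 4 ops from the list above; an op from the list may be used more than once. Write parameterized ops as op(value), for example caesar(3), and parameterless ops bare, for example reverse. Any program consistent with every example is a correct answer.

drop_vowels | caesar(25) | swapcase

Check, running the answer program on each example:
  "kinyt" -> "knyt" -> "jmxs" -> "JMXS"
  "yqwgettsgxf" -> "yqwgttsgxf" -> "xpvfssrfwe" -> "XPVFSSRFWE"
  "jxaomrq" -> "jxmrq" -> "iwlqp" -> "IWLQP"
  "vrdhgr" -> "vrdhgr" -> "uqcgfq" -> "UQCGFQ"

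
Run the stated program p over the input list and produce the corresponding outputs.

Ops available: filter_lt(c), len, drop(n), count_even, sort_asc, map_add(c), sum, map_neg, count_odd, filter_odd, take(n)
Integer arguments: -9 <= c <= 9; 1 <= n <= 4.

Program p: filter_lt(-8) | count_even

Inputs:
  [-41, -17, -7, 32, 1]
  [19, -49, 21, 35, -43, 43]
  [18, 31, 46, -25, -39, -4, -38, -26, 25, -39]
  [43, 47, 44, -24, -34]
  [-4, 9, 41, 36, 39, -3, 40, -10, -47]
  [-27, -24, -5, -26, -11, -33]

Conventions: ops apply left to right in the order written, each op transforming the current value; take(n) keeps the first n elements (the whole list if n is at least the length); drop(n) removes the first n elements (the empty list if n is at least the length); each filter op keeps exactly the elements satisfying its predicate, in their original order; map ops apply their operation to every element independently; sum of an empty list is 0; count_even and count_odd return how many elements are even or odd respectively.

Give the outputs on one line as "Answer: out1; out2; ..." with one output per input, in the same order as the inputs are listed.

Execution, op by op:
  [-41, -17, -7, 32, 1] -> [-41, -17] -> 0
  [19, -49, 21, 35, -43, 43] -> [-49, -43] -> 0
  [18, 31, 46, -25, -39, -4, -38, -26, 25, -39] -> [-25, -39, -38, -26, -39] -> 2
  [43, 47, 44, -24, -34] -> [-24, -34] -> 2
  [-4, 9, 41, 36, 39, -3, 40, -10, -47] -> [-10, -47] -> 1
  [-27, -24, -5, -26, -11, -33] -> [-27, -24, -26, -11, -33] -> 2

0; 0; 2; 2; 1; 2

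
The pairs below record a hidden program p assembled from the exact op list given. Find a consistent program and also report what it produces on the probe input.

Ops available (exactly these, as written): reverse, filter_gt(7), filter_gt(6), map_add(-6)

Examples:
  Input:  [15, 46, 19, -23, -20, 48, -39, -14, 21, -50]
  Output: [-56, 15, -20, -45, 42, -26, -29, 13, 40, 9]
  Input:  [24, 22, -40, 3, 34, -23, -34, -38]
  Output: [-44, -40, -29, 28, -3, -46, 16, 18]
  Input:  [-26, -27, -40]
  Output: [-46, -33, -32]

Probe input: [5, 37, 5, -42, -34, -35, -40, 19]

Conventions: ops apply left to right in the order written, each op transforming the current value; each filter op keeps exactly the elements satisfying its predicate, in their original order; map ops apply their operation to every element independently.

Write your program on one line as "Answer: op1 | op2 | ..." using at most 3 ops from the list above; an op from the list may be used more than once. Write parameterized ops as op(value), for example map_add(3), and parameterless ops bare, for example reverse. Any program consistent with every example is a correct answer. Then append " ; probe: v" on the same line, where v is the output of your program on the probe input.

reverse | map_add(-6) ; probe: [13, -46, -41, -40, -48, -1, 31, -1]

Check, running the answer program on each example:
  [15, 46, 19, -23, -20, 48, -39, -14, 21, -50] -> [-50, 21, -14, -39, 48, -20, -23, 19, 46, 15] -> [-56, 15, -20, -45, 42, -26, -29, 13, 40, 9]
  [24, 22, -40, 3, 34, -23, -34, -38] -> [-38, -34, -23, 34, 3, -40, 22, 24] -> [-44, -40, -29, 28, -3, -46, 16, 18]
  [-26, -27, -40] -> [-40, -27, -26] -> [-46, -33, -32]
  probe: [5, 37, 5, -42, -34, -35, -40, 19] -> [19, -40, -35, -34, -42, 5, 37, 5] -> [13, -46, -41, -40, -48, -1, 31, -1]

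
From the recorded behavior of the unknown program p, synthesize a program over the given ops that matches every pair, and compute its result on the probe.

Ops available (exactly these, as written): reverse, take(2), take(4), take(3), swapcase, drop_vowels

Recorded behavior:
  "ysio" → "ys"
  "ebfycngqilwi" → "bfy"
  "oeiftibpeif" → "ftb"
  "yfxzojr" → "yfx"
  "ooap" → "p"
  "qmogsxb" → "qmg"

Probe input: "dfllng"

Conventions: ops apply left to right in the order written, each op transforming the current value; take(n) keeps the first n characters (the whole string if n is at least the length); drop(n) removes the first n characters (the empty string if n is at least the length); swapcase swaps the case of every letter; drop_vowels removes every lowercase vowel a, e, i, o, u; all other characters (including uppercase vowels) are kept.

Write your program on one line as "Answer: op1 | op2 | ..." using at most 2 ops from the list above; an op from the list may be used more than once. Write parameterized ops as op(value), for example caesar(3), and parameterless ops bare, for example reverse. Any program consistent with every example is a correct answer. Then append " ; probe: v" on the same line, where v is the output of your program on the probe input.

drop_vowels | take(3) ; probe: "dfl"

Check, running the answer program on each example:
  "ysio" -> "ys" -> "ys"
  "ebfycngqilwi" -> "bfycngqlw" -> "bfy"
  "oeiftibpeif" -> "ftbpf" -> "ftb"
  "yfxzojr" -> "yfxzjr" -> "yfx"
  "ooap" -> "p" -> "p"
  "qmogsxb" -> "qmgsxb" -> "qmg"
  probe: "dfllng" -> "dfllng" -> "dfl"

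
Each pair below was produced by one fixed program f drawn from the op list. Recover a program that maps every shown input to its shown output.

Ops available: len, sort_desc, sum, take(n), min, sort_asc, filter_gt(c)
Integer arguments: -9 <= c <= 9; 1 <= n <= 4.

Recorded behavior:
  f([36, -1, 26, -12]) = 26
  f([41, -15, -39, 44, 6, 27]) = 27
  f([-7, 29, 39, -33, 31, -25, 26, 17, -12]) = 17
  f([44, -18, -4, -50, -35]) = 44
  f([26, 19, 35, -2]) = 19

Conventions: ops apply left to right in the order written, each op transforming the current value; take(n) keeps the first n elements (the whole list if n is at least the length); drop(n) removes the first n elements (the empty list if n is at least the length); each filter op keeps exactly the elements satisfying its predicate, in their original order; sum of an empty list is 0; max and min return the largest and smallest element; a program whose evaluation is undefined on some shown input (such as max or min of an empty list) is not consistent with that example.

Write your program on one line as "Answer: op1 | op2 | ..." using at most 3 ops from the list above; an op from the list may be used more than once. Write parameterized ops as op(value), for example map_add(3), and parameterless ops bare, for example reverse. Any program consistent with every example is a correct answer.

filter_gt(-9) | filter_gt(8) | min

Check, running the answer program on each example:
  [36, -1, 26, -12] -> [36, -1, 26] -> [36, 26] -> 26
  [41, -15, -39, 44, 6, 27] -> [41, 44, 6, 27] -> [41, 44, 27] -> 27
  [-7, 29, 39, -33, 31, -25, 26, 17, -12] -> [-7, 29, 39, 31, 26, 17] -> [29, 39, 31, 26, 17] -> 17
  [44, -18, -4, -50, -35] -> [44, -4] -> [44] -> 44
  [26, 19, 35, -2] -> [26, 19, 35, -2] -> [26, 19, 35] -> 19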